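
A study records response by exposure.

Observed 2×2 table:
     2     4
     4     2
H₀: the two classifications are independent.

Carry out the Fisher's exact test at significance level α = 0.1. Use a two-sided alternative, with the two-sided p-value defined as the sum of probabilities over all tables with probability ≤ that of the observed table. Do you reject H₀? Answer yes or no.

Margins: r₁=6, r₂=6, c₁=6, c₂=6, n=12
p_obs = C(6,2)·C(6,4)/C(12,6); sum pmf over tables with pmf ≤ p_obs
p-value (two-sided) = 0.56710
At α=0.1: p ≥ α → fail to reject H₀

reject H₀: no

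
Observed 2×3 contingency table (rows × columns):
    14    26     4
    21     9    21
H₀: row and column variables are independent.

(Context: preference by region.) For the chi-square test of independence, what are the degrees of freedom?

degrees of freedom = 2

df = (r−1)(c−1) = (2−1)·(3−1) = 2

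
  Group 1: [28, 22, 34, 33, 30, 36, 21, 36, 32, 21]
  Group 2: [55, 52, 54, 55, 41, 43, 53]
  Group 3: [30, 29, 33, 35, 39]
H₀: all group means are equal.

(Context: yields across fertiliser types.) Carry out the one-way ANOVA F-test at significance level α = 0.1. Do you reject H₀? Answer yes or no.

reject H₀: yes

Group means [29.30, 50.43, 33.20], grand mean 36.909
SSB = Σnᵢ(x̄ᵢ−x̄)² = 1927.204; SSW = ΣΣ(x−x̄ᵢ)² = 598.614
MSB = 1927.204/2 = 963.6019; MSW = 598.614/19 = 31.5060
F = MSB/MSW = 30.5847
df = (2, 19)
p-value (upper-tail) = 0.00000
At α=0.1: p < α → reject H₀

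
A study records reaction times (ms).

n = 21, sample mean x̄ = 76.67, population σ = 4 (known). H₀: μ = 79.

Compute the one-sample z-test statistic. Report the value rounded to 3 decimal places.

SE = σ/√n = 4/√21 = 0.8729
z = (x̄−μ₀)/SE = (76.67−79)/0.8729 = -2.6694

test statistic = -2.669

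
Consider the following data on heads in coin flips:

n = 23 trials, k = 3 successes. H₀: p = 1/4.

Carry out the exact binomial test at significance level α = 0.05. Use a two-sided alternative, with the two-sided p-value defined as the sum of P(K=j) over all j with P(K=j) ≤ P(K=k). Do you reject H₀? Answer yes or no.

Exact binomial: n=23, k=3, p₀=1/4=0.2500
P(X=j) = C(n,j)·p₀^j·(1−p₀)^(n−j); p = Σ P(X=j) over j with P(X=j) ≤ P(X=3)
p-value (two-sided) = 0.23328
At α=0.05: p ≥ α → fail to reject H₀

reject H₀: no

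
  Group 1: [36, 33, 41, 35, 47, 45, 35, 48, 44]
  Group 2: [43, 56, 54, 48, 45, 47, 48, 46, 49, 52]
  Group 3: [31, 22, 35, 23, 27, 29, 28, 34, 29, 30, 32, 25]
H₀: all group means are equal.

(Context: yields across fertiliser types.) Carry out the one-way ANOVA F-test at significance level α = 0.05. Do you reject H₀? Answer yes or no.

reject H₀: yes

Group means [40.44, 48.80, 28.75], grand mean 38.613
SSB = Σnᵢ(x̄ᵢ−x̄)² = 2235.283; SSW = ΣΣ(x−x̄ᵢ)² = 598.072
MSB = 2235.283/2 = 1117.6413; MSW = 598.072/28 = 21.3597
F = MSB/MSW = 52.3247
df = (2, 28)
p-value (upper-tail) = 0.00000
At α=0.05: p < α → reject H₀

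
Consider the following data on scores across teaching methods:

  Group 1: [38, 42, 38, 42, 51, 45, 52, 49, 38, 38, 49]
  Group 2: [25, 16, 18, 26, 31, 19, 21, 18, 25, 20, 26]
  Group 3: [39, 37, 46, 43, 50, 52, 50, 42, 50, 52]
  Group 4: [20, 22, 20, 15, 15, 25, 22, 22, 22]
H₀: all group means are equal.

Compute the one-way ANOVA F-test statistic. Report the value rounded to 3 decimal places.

Group means [43.82, 22.27, 46.10, 20.33], grand mean 33.439
SSB = Σnᵢ(x̄ᵢ−x̄)² = 5705.379; SSW = ΣΣ(x−x̄ᵢ)² = 892.718
MSB = 5705.379/3 = 1901.7931; MSW = 892.718/37 = 24.1275
F = MSB/MSW = 78.8226
df = (3, 37)

test statistic = 78.823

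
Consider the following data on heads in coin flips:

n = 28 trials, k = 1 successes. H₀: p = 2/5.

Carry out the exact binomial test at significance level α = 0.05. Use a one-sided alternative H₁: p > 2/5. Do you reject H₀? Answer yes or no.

Exact binomial: n=28, k=1, p₀=2/5=0.4000
P(X≥1) from Σ C(n,i)·p₀^i·(1−p₀)^(n−i)
p-value (one-sided, H₁ greater) = 1.00000
At α=0.05: p ≥ α → fail to reject H₀

reject H₀: no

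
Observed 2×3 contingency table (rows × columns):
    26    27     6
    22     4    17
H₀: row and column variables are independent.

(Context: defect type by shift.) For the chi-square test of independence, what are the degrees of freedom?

degrees of freedom = 2

df = (r−1)(c−1) = (2−1)·(3−1) = 2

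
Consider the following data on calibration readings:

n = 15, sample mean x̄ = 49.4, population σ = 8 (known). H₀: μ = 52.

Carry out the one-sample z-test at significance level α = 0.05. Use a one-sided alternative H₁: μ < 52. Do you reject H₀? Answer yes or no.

SE = σ/√n = 8/√15 = 2.0656
z = (x̄−μ₀)/SE = (49.4−52)/2.0656 = -1.2587
p-value (one-sided, H₁ less) = 0.10407
At α=0.05: p ≥ α → fail to reject H₀

reject H₀: no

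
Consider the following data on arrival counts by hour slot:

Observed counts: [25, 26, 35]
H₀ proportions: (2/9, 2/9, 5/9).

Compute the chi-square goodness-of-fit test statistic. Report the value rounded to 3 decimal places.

n = 86; E_i = n·p_i = [19.11, 19.11, 47.78]
χ² = (25−19.11)²/19.11 + (26−19.11)²/19.11 + (35−47.78)²/47.78 = 7.7151
df = 2

test statistic = 7.715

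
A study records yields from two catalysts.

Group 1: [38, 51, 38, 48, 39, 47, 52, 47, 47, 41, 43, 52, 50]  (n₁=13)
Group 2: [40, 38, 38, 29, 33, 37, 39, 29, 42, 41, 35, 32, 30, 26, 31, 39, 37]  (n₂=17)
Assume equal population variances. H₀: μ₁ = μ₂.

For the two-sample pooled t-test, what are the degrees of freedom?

df = n₁ + n₂ − 2 = 13 + 17 − 2 = 28

degrees of freedom = 28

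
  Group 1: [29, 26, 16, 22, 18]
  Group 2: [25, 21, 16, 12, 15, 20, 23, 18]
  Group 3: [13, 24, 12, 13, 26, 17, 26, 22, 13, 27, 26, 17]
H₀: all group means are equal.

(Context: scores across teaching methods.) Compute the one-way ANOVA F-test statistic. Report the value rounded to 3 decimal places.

Group means [22.20, 18.75, 19.67], grand mean 19.880
SSB = Σnᵢ(x̄ᵢ−x̄)² = 37.673; SSW = ΣΣ(x−x̄ᵢ)² = 652.967
MSB = 37.673/2 = 18.8367; MSW = 652.967/22 = 29.6803
F = MSB/MSW = 0.6347
df = (2, 22)

test statistic = 0.635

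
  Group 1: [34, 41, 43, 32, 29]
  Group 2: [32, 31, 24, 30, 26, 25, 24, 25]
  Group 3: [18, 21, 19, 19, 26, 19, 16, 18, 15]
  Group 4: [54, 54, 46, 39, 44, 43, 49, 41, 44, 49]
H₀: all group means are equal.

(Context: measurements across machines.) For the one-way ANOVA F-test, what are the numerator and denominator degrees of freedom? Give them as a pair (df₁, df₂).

k = 4 groups, N = 32 total
df = (k−1, N−k) = (4−1, 32−4) = (3, 28)

degrees of freedom = [3, 28]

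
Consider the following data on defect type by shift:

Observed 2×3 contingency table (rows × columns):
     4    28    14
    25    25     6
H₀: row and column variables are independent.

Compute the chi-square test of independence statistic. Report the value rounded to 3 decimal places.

Row totals [46, 56], col totals [29, 53, 20], n=102
χ² = (4−13.08)²/13.08 + (28−23.90)²/23.90 + (14−9.02)²/9.02 + (25−15.92)²/15.92 + (25−29.10)²/29.10 + (6−10.98)²/10.98 = 17.7671
df = 2

test statistic = 17.767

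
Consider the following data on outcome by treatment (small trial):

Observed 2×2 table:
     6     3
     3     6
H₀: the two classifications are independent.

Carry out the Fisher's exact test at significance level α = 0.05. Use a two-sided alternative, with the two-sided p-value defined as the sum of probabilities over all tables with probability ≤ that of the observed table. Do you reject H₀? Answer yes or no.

Margins: r₁=9, r₂=9, c₁=9, c₂=9, n=18
p_obs = C(9,6)·C(9,3)/C(18,9); sum pmf over tables with pmf ≤ p_obs
p-value (two-sided) = 0.34694
At α=0.05: p ≥ α → fail to reject H₀

reject H₀: no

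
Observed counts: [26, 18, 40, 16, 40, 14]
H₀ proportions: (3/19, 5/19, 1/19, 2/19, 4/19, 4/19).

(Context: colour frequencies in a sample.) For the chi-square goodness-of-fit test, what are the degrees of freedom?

degrees of freedom = 5

df = k − 1 = 6 − 1 = 5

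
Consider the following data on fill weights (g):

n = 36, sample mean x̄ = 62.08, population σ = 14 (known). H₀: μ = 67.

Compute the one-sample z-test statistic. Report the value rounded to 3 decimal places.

test statistic = -2.109

SE = σ/√n = 14/√36 = 2.3333
z = (x̄−μ₀)/SE = (62.08−67)/2.3333 = -2.1086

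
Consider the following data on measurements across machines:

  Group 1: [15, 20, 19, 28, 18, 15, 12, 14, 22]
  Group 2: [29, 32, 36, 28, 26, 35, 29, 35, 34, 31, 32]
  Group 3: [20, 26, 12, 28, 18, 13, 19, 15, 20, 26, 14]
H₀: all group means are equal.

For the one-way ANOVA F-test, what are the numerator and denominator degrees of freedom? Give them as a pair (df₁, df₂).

degrees of freedom = [2, 28]

k = 3 groups, N = 31 total
df = (k−1, N−k) = (3−1, 31−3) = (2, 28)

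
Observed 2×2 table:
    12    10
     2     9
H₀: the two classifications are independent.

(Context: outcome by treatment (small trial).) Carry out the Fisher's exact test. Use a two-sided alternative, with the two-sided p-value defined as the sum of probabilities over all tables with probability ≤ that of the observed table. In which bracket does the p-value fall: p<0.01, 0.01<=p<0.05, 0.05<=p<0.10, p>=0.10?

Margins: r₁=22, r₂=11, c₁=14, c₂=19, n=33
p_obs = C(22,12)·C(11,2)/C(33,14); sum pmf over tables with pmf ≤ p_obs
p-value (two-sided) = 0.06741
→ bracket: 0.05<=p<0.10

p-value bracket: 0.05<=p<0.10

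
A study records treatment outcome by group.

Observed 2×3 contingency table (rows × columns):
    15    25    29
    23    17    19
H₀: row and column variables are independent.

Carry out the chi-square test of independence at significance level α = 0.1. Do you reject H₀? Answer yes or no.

reject H₀: no

Row totals [69, 59], col totals [38, 42, 48], n=128
χ² = (15−20.48)²/20.48 + (25−22.64)²/22.64 + (29−25.88)²/25.88 + (23−17.52)²/17.52 + (17−19.36)²/19.36 + (19−22.12)²/22.12 = 4.5378
df = 2
p-value (upper-tail) = 0.10343
At α=0.1: p ≥ α → fail to reject H₀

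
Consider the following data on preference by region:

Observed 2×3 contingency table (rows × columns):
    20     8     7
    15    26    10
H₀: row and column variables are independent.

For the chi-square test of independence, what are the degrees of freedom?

degrees of freedom = 2

df = (r−1)(c−1) = (2−1)·(3−1) = 2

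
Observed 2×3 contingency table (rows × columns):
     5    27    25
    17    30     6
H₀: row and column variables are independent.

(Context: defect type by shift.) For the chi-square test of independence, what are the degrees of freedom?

degrees of freedom = 2

df = (r−1)(c−1) = (2−1)·(3−1) = 2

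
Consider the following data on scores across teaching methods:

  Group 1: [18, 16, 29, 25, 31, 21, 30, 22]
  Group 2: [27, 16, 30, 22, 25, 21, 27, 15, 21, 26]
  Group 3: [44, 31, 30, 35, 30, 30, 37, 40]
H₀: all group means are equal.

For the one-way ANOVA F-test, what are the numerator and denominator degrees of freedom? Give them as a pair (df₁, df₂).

k = 3 groups, N = 26 total
df = (k−1, N−k) = (3−1, 26−3) = (2, 23)

degrees of freedom = [2, 23]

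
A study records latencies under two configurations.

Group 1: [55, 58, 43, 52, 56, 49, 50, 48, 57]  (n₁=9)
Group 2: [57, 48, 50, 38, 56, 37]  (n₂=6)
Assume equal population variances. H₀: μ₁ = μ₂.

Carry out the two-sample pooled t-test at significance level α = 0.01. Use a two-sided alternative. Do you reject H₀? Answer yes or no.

x̄₁=52.000, s₁=4.950, n₁=9
x̄₂=47.667, s₂=8.595, n₂=6
s_p² = [8·4.950² + 5·8.595²]/13 = 43.4872
SE = √(s_p²·(1/9+1/6)) = 3.4756
t = (52.000−47.667)/3.4756 = 1.2468
df = 13
p-value (two-sided) = 0.23447
At α=0.01: p ≥ α → fail to reject H₀

reject H₀: no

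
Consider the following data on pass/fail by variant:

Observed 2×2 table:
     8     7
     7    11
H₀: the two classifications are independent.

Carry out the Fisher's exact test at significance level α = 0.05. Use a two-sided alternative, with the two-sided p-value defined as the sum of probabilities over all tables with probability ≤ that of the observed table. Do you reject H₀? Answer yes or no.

reject H₀: no

Margins: r₁=15, r₂=18, c₁=15, c₂=18, n=33
p_obs = C(15,8)·C(18,7)/C(33,15); sum pmf over tables with pmf ≤ p_obs
p-value (two-sided) = 0.49388
At α=0.05: p ≥ α → fail to reject H₀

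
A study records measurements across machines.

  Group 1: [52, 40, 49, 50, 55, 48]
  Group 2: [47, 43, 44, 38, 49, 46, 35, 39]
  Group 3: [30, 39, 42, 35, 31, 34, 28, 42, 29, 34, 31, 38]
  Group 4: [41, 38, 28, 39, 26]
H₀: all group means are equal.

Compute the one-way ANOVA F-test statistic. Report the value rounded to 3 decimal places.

test statistic = 12.778

Group means [49.00, 42.62, 34.42, 34.40], grand mean 39.355
SSB = Σnᵢ(x̄ᵢ−x̄)² = 1059.105; SSW = ΣΣ(x−x̄ᵢ)² = 745.992
MSB = 1059.105/3 = 353.0350; MSW = 745.992/27 = 27.6293
F = MSB/MSW = 12.7776
df = (3, 27)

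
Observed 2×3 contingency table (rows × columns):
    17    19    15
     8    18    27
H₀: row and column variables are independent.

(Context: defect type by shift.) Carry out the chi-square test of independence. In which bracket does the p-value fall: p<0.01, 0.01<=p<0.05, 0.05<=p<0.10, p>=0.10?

Row totals [51, 53], col totals [25, 37, 42], n=104
χ² = (17−12.26)²/12.26 + (19−18.14)²/18.14 + (15−20.60)²/20.60 + (8−12.74)²/12.74 + (18−18.86)²/18.86 + (27−21.40)²/21.40 = 6.6596
df = 2
p-value (upper-tail) = 0.03580
→ bracket: 0.01<=p<0.05

p-value bracket: 0.01<=p<0.05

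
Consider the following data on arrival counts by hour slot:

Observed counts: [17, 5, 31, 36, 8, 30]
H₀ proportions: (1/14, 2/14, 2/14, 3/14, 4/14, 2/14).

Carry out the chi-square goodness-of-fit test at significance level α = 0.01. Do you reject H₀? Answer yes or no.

n = 127; E_i = n·p_i = [9.07, 18.14, 18.14, 27.21, 36.29, 18.14]
χ² = (17−9.07)²/9.07 + (5−18.14)²/18.14 + (31−18.14)²/18.14 + (36−27.21)²/27.21 + (8−36.29)²/36.29 + (30−18.14)²/18.14 = 58.1969
df = 5
p-value (upper-tail) = 0.00000
At α=0.01: p < α → reject H₀

reject H₀: yes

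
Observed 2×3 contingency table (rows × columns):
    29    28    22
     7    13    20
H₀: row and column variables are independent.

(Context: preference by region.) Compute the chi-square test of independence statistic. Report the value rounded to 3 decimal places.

test statistic = 6.998

Row totals [79, 40], col totals [36, 41, 42], n=119
χ² = (29−23.90)²/23.90 + (28−27.22)²/27.22 + (22−27.88)²/27.88 + (7−12.10)²/12.10 + (13−13.78)²/13.78 + (20−14.12)²/14.12 = 6.9976
df = 2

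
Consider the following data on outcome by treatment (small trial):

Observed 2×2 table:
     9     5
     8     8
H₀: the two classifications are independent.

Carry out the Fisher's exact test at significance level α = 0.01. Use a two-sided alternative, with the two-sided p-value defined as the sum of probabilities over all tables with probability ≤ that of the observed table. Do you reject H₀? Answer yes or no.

reject H₀: no

Margins: r₁=14, r₂=16, c₁=17, c₂=13, n=30
p_obs = C(14,9)·C(16,8)/C(30,17); sum pmf over tables with pmf ≤ p_obs
p-value (two-sided) = 0.48365
At α=0.01: p ≥ α → fail to reject H₀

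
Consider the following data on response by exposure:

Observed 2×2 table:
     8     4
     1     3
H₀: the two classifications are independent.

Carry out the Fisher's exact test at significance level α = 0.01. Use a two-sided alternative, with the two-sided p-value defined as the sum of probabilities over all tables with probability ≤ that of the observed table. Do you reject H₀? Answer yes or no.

reject H₀: no

Margins: r₁=12, r₂=4, c₁=9, c₂=7, n=16
p_obs = C(12,8)·C(4,1)/C(16,9); sum pmf over tables with pmf ≤ p_obs
p-value (two-sided) = 0.26154
At α=0.01: p ≥ α → fail to reject H₀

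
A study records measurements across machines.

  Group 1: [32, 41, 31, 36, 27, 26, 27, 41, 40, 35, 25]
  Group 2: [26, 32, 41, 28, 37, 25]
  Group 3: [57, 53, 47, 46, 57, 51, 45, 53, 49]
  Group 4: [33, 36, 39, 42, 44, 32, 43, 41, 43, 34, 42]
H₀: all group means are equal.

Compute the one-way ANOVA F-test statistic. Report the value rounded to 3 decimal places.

Group means [32.82, 31.50, 50.89, 39.00], grand mean 38.838
SSB = Σnᵢ(x̄ᵢ−x̄)² = 2029.002; SSW = ΣΣ(x−x̄ᵢ)² = 944.025
MSB = 2029.002/3 = 676.3339; MSW = 944.025/33 = 28.6068
F = MSB/MSW = 23.6424
df = (3, 33)

test statistic = 23.642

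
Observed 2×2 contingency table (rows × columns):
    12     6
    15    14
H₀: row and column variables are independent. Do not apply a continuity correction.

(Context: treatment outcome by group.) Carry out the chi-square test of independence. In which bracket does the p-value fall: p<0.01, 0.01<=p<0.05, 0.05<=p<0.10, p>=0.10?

Row totals [18, 29], col totals [27, 20], n=47
χ² = (12−10.34)²/10.34 + (6−7.66)²/7.66 + (15−16.66)²/16.66 + (14−12.34)²/12.34 = 1.0144
df = 1
p-value (upper-tail) = 0.31384
→ bracket: p>=0.10

p-value bracket: p>=0.10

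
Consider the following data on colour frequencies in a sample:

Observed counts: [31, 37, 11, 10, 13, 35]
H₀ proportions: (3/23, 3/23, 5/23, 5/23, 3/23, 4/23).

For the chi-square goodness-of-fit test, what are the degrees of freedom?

df = k − 1 = 6 − 1 = 5

degrees of freedom = 5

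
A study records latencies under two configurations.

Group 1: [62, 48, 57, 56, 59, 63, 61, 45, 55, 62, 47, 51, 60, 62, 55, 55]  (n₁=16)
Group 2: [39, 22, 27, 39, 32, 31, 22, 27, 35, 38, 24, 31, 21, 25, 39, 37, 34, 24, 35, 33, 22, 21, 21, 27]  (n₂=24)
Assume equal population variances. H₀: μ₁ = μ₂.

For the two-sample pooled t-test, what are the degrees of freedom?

df = n₁ + n₂ − 2 = 16 + 24 − 2 = 38

degrees of freedom = 38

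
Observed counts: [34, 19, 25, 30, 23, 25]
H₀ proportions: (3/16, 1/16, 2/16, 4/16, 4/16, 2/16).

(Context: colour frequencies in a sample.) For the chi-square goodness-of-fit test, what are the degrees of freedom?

degrees of freedom = 5

df = k − 1 = 6 − 1 = 5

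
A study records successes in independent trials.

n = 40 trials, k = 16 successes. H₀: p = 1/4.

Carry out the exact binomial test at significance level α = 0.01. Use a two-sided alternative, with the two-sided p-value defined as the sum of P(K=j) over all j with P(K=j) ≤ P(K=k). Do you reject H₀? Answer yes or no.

Exact binomial: n=40, k=16, p₀=1/4=0.2500
P(X=j) = C(n,j)·p₀^j·(1−p₀)^(n−j); p = Σ P(X=j) over j with P(X=j) ≤ P(X=16)
p-value (two-sided) = 0.04229
At α=0.01: p ≥ α → fail to reject H₀

reject H₀: no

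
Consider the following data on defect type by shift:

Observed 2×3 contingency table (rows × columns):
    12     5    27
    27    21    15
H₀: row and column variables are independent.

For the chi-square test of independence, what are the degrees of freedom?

degrees of freedom = 2

df = (r−1)(c−1) = (2−1)·(3−1) = 2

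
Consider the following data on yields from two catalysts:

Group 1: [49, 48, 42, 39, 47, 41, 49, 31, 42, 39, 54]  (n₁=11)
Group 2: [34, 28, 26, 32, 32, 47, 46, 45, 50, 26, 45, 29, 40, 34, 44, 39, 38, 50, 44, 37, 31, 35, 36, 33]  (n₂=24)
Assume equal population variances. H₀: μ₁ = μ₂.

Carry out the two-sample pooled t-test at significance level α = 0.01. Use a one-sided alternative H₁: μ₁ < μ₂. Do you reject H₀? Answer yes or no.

x̄₁=43.727, s₁=6.405, n₁=11
x̄₂=37.542, s₂=7.413, n₂=24
s_p² = [10·6.405² + 23·7.413²]/33 = 50.7315
SE = √(s_p²·(1/11+1/24)) = 2.5934
t = (43.727−37.542)/2.5934 = 2.3851
df = 33
p-value (one-sided, H₁ less) = 0.98851
At α=0.01: p ≥ α → fail to reject H₀

reject H₀: no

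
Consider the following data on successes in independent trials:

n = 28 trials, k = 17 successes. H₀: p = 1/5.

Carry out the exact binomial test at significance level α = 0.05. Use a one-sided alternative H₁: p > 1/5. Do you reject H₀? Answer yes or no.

Exact binomial: n=28, k=17, p₀=1/5=0.2000
P(X≥17) from Σ C(n,i)·p₀^i·(1−p₀)^(n−i)
p-value (one-sided, H₁ greater) = 0.00000
At α=0.05: p < α → reject H₀

reject H₀: yes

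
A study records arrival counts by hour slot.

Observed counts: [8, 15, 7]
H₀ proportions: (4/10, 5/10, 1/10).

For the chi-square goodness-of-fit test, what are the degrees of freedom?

df = k − 1 = 3 − 1 = 2

degrees of freedom = 2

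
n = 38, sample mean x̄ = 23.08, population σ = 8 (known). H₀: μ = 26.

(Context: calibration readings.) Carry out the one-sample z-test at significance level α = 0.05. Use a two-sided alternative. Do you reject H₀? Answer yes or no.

SE = σ/√n = 8/√38 = 1.2978
z = (x̄−μ₀)/SE = (23.08−26)/1.2978 = -2.2500
p-value (two-sided) = 0.02445
At α=0.05: p < α → reject H₀

reject H₀: yes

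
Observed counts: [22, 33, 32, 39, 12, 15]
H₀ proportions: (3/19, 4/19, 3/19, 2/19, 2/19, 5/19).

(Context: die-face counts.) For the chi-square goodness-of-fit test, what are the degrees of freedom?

df = k − 1 = 6 − 1 = 5

degrees of freedom = 5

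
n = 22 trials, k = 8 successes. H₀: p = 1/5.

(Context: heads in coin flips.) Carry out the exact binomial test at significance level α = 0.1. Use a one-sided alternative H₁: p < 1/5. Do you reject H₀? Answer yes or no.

Exact binomial: n=22, k=8, p₀=1/5=0.2000
P(X≤8) from Σ C(n,i)·p₀^i·(1−p₀)^(n−i)
p-value (one-sided, H₁ less) = 0.97986
At α=0.1: p ≥ α → fail to reject H₀

reject H₀: no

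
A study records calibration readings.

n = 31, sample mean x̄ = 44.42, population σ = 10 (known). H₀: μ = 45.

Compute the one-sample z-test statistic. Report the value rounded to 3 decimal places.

SE = σ/√n = 10/√31 = 1.7961
z = (x̄−μ₀)/SE = (44.42−45)/1.7961 = -0.3229

test statistic = -0.323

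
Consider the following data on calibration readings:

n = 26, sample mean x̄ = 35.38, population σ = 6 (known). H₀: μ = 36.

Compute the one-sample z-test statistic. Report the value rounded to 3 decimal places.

test statistic = -0.527

SE = σ/√n = 6/√26 = 1.1767
z = (x̄−μ₀)/SE = (35.38−36)/1.1767 = -0.5269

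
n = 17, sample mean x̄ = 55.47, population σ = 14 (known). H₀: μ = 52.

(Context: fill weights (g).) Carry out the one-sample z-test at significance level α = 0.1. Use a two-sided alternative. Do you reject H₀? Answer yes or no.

reject H₀: no

SE = σ/√n = 14/√17 = 3.3955
z = (x̄−μ₀)/SE = (55.47−52)/3.3955 = 1.0219
p-value (two-sided) = 0.30681
At α=0.1: p ≥ α → fail to reject H₀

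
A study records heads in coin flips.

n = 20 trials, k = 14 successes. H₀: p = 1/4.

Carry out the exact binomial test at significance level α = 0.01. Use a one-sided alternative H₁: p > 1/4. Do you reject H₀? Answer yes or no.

reject H₀: yes

Exact binomial: n=20, k=14, p₀=1/4=0.2500
P(X≥14) from Σ C(n,i)·p₀^i·(1−p₀)^(n−i)
p-value (one-sided, H₁ greater) = 0.00003
At α=0.01: p < α → reject H₀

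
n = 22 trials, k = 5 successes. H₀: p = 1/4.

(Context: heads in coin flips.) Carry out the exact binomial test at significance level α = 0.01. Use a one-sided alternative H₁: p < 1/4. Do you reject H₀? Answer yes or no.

reject H₀: no

Exact binomial: n=22, k=5, p₀=1/4=0.2500
P(X≤5) from Σ C(n,i)·p₀^i·(1−p₀)^(n−i)
p-value (one-sided, H₁ less) = 0.51680
At α=0.01: p ≥ α → fail to reject H₀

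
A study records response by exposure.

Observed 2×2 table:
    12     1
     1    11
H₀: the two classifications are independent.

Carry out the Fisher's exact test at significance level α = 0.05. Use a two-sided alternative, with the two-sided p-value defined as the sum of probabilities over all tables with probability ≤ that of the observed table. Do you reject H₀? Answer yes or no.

Margins: r₁=13, r₂=12, c₁=13, c₂=12, n=25
p_obs = C(13,12)·C(12,1)/C(25,13); sum pmf over tables with pmf ≤ p_obs
p-value (two-sided) = 0.00003
At α=0.05: p < α → reject H₀

reject H₀: yes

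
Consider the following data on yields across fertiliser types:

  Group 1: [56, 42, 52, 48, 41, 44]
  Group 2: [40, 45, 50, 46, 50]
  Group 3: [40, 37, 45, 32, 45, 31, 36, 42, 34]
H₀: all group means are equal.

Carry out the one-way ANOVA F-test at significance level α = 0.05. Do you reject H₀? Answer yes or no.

reject H₀: yes

Group means [47.17, 46.20, 38.00], grand mean 42.800
SSB = Σnᵢ(x̄ᵢ−x̄)² = 379.567; SSW = ΣΣ(x−x̄ᵢ)² = 469.633
MSB = 379.567/2 = 189.7833; MSW = 469.633/17 = 27.6255
F = MSB/MSW = 6.8699
df = (2, 17)
p-value (upper-tail) = 0.00651
At α=0.05: p < α → reject H₀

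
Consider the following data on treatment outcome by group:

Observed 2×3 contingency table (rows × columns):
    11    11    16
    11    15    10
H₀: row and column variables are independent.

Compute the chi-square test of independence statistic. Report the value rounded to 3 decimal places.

test statistic = 1.947

Row totals [38, 36], col totals [22, 26, 26], n=74
χ² = (11−11.30)²/11.30 + (11−13.35)²/13.35 + (16−13.35)²/13.35 + (11−10.70)²/10.70 + (15−12.65)²/12.65 + (10−12.65)²/12.65 = 1.9474
df = 2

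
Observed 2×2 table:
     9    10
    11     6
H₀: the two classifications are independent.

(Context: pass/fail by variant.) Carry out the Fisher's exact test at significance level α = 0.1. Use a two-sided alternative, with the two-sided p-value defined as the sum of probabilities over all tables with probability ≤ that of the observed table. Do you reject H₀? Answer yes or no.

reject H₀: no

Margins: r₁=19, r₂=17, c₁=20, c₂=16, n=36
p_obs = C(19,9)·C(17,11)/C(36,20); sum pmf over tables with pmf ≤ p_obs
p-value (two-sided) = 0.33511
At α=0.1: p ≥ α → fail to reject H₀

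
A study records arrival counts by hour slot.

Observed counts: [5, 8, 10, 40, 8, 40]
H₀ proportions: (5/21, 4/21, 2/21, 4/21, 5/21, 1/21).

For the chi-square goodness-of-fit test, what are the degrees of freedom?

degrees of freedom = 5

df = k − 1 = 6 − 1 = 5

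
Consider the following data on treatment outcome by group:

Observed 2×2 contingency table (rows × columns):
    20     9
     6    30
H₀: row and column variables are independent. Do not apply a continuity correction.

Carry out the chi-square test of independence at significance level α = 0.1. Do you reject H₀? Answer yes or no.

Row totals [29, 36], col totals [26, 39], n=65
χ² = (20−11.60)²/11.60 + (9−17.40)²/17.40 + (6−14.40)²/14.40 + (30−21.60)²/21.60 = 18.3046
df = 1
p-value (upper-tail) = 0.00002
At α=0.1: p < α → reject H₀

reject H₀: yes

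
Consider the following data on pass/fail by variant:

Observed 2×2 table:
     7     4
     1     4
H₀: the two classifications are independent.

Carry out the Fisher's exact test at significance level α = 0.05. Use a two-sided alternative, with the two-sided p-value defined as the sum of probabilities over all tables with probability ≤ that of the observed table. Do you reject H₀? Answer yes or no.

reject H₀: no

Margins: r₁=11, r₂=5, c₁=8, c₂=8, n=16
p_obs = C(11,7)·C(5,1)/C(16,8); sum pmf over tables with pmf ≤ p_obs
p-value (two-sided) = 0.28205
At α=0.05: p ≥ α → fail to reject H₀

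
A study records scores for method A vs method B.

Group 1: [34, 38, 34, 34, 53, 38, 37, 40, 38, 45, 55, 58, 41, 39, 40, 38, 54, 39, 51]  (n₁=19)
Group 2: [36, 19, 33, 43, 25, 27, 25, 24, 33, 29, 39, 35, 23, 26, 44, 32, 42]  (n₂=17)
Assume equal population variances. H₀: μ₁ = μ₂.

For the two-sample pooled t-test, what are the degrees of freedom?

df = n₁ + n₂ − 2 = 19 + 17 − 2 = 34

degrees of freedom = 34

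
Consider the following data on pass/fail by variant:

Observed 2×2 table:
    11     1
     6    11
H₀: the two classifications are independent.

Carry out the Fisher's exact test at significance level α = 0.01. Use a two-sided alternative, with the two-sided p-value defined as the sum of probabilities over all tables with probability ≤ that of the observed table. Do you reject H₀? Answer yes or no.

reject H₀: yes

Margins: r₁=12, r₂=17, c₁=17, c₂=12, n=29
p_obs = C(12,11)·C(17,6)/C(29,17); sum pmf over tables with pmf ≤ p_obs
p-value (two-sided) = 0.00316
At α=0.01: p < α → reject H₀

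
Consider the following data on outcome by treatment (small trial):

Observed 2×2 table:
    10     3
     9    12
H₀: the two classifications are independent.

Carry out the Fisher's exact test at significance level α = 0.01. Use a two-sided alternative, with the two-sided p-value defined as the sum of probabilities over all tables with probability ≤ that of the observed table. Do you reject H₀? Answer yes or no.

reject H₀: no

Margins: r₁=13, r₂=21, c₁=19, c₂=15, n=34
p_obs = C(13,10)·C(21,9)/C(34,19); sum pmf over tables with pmf ≤ p_obs
p-value (two-sided) = 0.07899
At α=0.01: p ≥ α → fail to reject H₀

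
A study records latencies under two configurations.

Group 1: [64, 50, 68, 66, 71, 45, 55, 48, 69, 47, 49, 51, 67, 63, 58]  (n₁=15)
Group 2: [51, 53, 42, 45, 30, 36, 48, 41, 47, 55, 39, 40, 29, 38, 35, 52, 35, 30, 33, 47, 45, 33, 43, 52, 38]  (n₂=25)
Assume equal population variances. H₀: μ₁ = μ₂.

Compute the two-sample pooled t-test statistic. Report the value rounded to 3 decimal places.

test statistic = 6.073

x̄₁=58.067, s₁=9.215, n₁=15
x̄₂=41.480, s₂=7.822, n₂=25
s_p² = [14·9.215² + 24·7.822²]/38 = 69.9256
SE = √(s_p²·(1/15+1/25)) = 2.7311
t = (58.067−41.480)/2.7311 = 6.0733
df = 38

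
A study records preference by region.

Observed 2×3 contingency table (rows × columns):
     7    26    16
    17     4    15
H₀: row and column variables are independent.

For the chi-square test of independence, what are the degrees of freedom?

degrees of freedom = 2

df = (r−1)(c−1) = (2−1)·(3−1) = 2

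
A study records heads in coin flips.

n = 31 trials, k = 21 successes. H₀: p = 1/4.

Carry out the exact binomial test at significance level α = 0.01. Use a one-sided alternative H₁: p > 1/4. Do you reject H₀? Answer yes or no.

Exact binomial: n=31, k=21, p₀=1/4=0.2500
P(X≥21) from Σ C(n,i)·p₀^i·(1−p₀)^(n−i)
p-value (one-sided, H₁ greater) = 0.00000
At α=0.01: p < α → reject H₀

reject H₀: yes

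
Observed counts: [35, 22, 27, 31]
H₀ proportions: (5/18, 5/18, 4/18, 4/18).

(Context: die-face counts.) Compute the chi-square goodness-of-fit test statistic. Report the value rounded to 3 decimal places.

test statistic = 4.630

n = 115; E_i = n·p_i = [31.94, 31.94, 25.56, 25.56]
χ² = (35−31.94)²/31.94 + (22−31.94)²/31.94 + (27−25.56)²/25.56 + (31−25.56)²/25.56 = 4.6296
df = 3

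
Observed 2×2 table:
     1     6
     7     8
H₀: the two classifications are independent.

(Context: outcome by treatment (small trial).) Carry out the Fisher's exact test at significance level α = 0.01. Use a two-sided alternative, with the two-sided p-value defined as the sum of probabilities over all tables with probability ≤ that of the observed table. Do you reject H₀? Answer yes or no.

reject H₀: no

Margins: r₁=7, r₂=15, c₁=8, c₂=14, n=22
p_obs = C(7,1)·C(15,7)/C(22,8); sum pmf over tables with pmf ≤ p_obs
p-value (two-sided) = 0.19322
At α=0.01: p ≥ α → fail to reject H₀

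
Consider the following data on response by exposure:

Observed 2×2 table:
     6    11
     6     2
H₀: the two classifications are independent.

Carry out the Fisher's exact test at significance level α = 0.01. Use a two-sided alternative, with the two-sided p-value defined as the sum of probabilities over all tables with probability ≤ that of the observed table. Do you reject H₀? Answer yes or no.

reject H₀: no

Margins: r₁=17, r₂=8, c₁=12, c₂=13, n=25
p_obs = C(17,6)·C(8,6)/C(25,12); sum pmf over tables with pmf ≤ p_obs
p-value (two-sided) = 0.09684
At α=0.01: p ≥ α → fail to reject H₀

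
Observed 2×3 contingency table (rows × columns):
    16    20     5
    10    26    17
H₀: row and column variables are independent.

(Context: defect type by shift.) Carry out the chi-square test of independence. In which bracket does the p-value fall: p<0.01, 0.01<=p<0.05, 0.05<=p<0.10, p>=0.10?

p-value bracket: 0.01<=p<0.05

Row totals [41, 53], col totals [26, 46, 22], n=94
χ² = (16−11.34)²/11.34 + (20−20.06)²/20.06 + (5−9.60)²/9.60 + (10−14.66)²/14.66 + (26−25.94)²/25.94 + (17−12.40)²/12.40 = 7.2997
df = 2
p-value (upper-tail) = 0.02599
→ bracket: 0.01<=p<0.05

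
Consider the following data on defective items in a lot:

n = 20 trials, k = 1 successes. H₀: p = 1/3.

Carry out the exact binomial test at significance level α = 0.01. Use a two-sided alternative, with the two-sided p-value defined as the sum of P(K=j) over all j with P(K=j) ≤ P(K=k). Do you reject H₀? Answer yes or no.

Exact binomial: n=20, k=1, p₀=1/3=0.3333
P(X=j) = C(n,j)·p₀^j·(1−p₀)^(n−j); p = Σ P(X=j) over j with P(X=j) ≤ P(X=1)
p-value (two-sided) = 0.00703
At α=0.01: p < α → reject H₀

reject H₀: yes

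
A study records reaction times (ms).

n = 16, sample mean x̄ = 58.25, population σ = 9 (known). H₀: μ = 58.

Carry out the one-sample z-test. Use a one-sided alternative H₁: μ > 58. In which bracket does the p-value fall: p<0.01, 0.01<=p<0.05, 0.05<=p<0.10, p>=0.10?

SE = σ/√n = 9/√16 = 2.2500
z = (x̄−μ₀)/SE = (58.25−58)/2.2500 = 0.1111
p-value (one-sided, H₁ greater) = 0.45576
→ bracket: p>=0.10

p-value bracket: p>=0.10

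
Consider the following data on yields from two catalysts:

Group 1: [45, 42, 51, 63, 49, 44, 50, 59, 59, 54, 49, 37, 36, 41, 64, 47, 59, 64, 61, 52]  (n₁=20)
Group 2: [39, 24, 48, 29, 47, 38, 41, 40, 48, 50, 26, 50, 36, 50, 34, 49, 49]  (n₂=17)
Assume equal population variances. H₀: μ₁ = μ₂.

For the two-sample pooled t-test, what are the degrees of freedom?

df = n₁ + n₂ − 2 = 20 + 17 − 2 = 35

degrees of freedom = 35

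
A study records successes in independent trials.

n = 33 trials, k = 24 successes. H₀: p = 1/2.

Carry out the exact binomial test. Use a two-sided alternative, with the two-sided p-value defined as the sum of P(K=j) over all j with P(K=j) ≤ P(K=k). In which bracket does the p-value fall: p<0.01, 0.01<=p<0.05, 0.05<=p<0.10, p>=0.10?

Exact binomial: n=33, k=24, p₀=1/2=0.5000
P(X=j) = C(n,j)·p₀^j·(1−p₀)^(n−j); p = Σ P(X=j) over j with P(X=j) ≤ P(X=24)
p-value (two-sided) = 0.01353
→ bracket: 0.01<=p<0.05

p-value bracket: 0.01<=p<0.05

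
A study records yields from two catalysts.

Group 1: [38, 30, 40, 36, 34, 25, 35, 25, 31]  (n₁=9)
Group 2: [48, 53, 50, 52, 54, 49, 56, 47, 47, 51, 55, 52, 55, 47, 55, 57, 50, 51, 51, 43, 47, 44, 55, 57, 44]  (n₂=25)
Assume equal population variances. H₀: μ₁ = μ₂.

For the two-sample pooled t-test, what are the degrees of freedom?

degrees of freedom = 32

df = n₁ + n₂ − 2 = 9 + 25 − 2 = 32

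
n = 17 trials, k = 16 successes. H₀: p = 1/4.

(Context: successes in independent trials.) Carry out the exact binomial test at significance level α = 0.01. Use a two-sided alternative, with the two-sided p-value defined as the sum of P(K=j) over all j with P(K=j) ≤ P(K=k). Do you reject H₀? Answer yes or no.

Exact binomial: n=17, k=16, p₀=1/4=0.2500
P(X=j) = C(n,j)·p₀^j·(1−p₀)^(n−j); p = Σ P(X=j) over j with P(X=j) ≤ P(X=16)
p-value (two-sided) = 0.00000
At α=0.01: p < α → reject H₀

reject H₀: yes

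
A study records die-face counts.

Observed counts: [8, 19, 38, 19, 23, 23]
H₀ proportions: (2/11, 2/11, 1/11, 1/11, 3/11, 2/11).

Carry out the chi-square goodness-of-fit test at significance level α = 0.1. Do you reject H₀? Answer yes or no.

n = 130; E_i = n·p_i = [23.64, 23.64, 11.82, 11.82, 35.45, 23.64]
χ² = (8−23.64)²/23.64 + (19−23.64)²/23.64 + (38−11.82)²/11.82 + (19−11.82)²/11.82 + (23−35.45)²/35.45 + (23−23.64)²/23.64 = 78.0128
df = 5
p-value (upper-tail) = 0.00000
At α=0.1: p < α → reject H₀

reject H₀: yes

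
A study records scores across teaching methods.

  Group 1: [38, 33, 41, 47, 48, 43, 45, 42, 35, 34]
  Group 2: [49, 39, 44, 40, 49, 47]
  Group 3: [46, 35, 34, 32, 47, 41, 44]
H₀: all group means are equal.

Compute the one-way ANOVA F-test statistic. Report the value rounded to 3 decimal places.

test statistic = 1.484

Group means [40.60, 44.67, 39.86], grand mean 41.435
SSB = Σnᵢ(x̄ᵢ−x̄)² = 87.062; SSW = ΣΣ(x−x̄ᵢ)² = 586.590
MSB = 87.062/2 = 43.5308; MSW = 586.590/20 = 29.3295
F = MSB/MSW = 1.4842
df = (2, 20)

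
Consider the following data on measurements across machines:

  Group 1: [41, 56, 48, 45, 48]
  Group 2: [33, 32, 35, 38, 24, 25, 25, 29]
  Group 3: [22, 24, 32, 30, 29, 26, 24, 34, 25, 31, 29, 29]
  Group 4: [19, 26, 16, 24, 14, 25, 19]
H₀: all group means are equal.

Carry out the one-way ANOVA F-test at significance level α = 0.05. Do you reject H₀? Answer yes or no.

Group means [47.60, 30.12, 27.92, 20.43], grand mean 29.906
SSB = Σnᵢ(x̄ᵢ−x̄)² = 2242.013; SSW = ΣΣ(x−x̄ᵢ)² = 588.706
MSB = 2242.013/3 = 747.3376; MSW = 588.706/28 = 21.0252
F = MSB/MSW = 35.5448
df = (3, 28)
p-value (upper-tail) = 0.00000
At α=0.05: p < α → reject H₀

reject H₀: yes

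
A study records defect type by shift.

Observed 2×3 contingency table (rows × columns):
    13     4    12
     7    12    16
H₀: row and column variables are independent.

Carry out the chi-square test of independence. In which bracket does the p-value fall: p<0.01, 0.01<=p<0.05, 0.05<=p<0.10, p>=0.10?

p-value bracket: 0.05<=p<0.10

Row totals [29, 35], col totals [20, 16, 28], n=64
χ² = (13−9.06)²/9.06 + (4−7.25)²/7.25 + (12−12.69)²/12.69 + (7−10.94)²/10.94 + (12−8.75)²/8.75 + (16−15.31)²/15.31 = 5.8604
df = 2
p-value (upper-tail) = 0.05339
→ bracket: 0.05<=p<0.10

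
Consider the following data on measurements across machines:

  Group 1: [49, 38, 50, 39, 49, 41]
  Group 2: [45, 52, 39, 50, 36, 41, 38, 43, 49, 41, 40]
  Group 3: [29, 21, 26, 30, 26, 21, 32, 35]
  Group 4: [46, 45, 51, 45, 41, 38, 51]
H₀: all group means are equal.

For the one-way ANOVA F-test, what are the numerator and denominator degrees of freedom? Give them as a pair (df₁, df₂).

degrees of freedom = [3, 28]

k = 4 groups, N = 32 total
df = (k−1, N−k) = (4−1, 32−4) = (3, 28)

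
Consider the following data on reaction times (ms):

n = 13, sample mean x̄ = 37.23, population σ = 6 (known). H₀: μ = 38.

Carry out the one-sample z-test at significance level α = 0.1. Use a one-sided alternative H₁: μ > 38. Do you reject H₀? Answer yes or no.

reject H₀: no

SE = σ/√n = 6/√13 = 1.6641
z = (x̄−μ₀)/SE = (37.23−38)/1.6641 = -0.4627
p-value (one-sided, H₁ greater) = 0.67821
At α=0.1: p ≥ α → fail to reject H₀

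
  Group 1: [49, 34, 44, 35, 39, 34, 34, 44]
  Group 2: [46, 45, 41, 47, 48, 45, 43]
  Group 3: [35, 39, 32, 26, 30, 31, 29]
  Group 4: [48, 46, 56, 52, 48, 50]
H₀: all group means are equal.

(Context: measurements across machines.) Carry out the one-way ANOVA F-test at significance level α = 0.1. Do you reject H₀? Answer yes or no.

reject H₀: yes

Group means [39.12, 45.00, 31.71, 50.00], grand mean 41.071
SSB = Σnᵢ(x̄ᵢ−x̄)² = 1229.554; SSW = ΣΣ(x−x̄ᵢ)² = 446.304
MSB = 1229.554/3 = 409.8512; MSW = 446.304/24 = 18.5960
F = MSB/MSW = 22.0398
df = (3, 24)
p-value (upper-tail) = 0.00000
At α=0.1: p < α → reject H₀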